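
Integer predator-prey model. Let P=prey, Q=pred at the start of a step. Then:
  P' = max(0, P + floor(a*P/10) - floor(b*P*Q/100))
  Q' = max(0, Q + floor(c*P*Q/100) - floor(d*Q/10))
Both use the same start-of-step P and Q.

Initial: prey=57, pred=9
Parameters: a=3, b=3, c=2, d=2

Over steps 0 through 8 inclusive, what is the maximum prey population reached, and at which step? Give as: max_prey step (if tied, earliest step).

Answer: 59 1

Derivation:
Step 1: prey: 57+17-15=59; pred: 9+10-1=18
Step 2: prey: 59+17-31=45; pred: 18+21-3=36
Step 3: prey: 45+13-48=10; pred: 36+32-7=61
Step 4: prey: 10+3-18=0; pred: 61+12-12=61
Step 5: prey: 0+0-0=0; pred: 61+0-12=49
Step 6: prey: 0+0-0=0; pred: 49+0-9=40
Step 7: prey: 0+0-0=0; pred: 40+0-8=32
Step 8: prey: 0+0-0=0; pred: 32+0-6=26
Max prey = 59 at step 1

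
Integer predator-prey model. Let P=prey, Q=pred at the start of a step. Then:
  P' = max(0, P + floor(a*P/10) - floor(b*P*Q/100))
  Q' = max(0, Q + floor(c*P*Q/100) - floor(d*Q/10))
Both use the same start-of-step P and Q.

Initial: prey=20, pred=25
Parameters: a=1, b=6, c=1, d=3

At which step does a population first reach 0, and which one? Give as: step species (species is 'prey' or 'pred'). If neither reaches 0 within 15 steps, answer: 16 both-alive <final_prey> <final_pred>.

Step 1: prey: 20+2-30=0; pred: 25+5-7=23
First extinction: prey at step 1

Answer: 1 prey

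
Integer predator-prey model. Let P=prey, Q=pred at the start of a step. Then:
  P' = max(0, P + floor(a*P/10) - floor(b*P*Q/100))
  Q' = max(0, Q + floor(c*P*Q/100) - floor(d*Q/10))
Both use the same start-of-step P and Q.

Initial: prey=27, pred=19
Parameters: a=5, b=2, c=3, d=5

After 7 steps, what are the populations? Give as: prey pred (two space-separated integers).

Step 1: prey: 27+13-10=30; pred: 19+15-9=25
Step 2: prey: 30+15-15=30; pred: 25+22-12=35
Step 3: prey: 30+15-21=24; pred: 35+31-17=49
Step 4: prey: 24+12-23=13; pred: 49+35-24=60
Step 5: prey: 13+6-15=4; pred: 60+23-30=53
Step 6: prey: 4+2-4=2; pred: 53+6-26=33
Step 7: prey: 2+1-1=2; pred: 33+1-16=18

Answer: 2 18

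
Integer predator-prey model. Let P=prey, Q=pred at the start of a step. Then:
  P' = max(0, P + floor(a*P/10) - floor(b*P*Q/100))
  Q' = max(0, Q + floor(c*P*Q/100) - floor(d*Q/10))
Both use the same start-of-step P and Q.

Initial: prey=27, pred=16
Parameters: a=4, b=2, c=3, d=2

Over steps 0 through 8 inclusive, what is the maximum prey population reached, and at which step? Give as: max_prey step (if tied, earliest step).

Answer: 29 1

Derivation:
Step 1: prey: 27+10-8=29; pred: 16+12-3=25
Step 2: prey: 29+11-14=26; pred: 25+21-5=41
Step 3: prey: 26+10-21=15; pred: 41+31-8=64
Step 4: prey: 15+6-19=2; pred: 64+28-12=80
Step 5: prey: 2+0-3=0; pred: 80+4-16=68
Step 6: prey: 0+0-0=0; pred: 68+0-13=55
Step 7: prey: 0+0-0=0; pred: 55+0-11=44
Step 8: prey: 0+0-0=0; pred: 44+0-8=36
Max prey = 29 at step 1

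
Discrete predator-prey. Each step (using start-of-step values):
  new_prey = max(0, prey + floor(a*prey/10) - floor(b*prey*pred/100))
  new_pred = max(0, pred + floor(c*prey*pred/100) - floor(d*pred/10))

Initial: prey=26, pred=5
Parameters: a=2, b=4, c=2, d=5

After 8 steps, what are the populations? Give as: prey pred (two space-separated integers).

Answer: 26 5

Derivation:
Step 1: prey: 26+5-5=26; pred: 5+2-2=5
Step 2: prey: 26+5-5=26; pred: 5+2-2=5
Step 3: prey: 26+5-5=26; pred: 5+2-2=5
Step 4: prey: 26+5-5=26; pred: 5+2-2=5
Step 5: prey: 26+5-5=26; pred: 5+2-2=5
Step 6: prey: 26+5-5=26; pred: 5+2-2=5
Step 7: prey: 26+5-5=26; pred: 5+2-2=5
Step 8: prey: 26+5-5=26; pred: 5+2-2=5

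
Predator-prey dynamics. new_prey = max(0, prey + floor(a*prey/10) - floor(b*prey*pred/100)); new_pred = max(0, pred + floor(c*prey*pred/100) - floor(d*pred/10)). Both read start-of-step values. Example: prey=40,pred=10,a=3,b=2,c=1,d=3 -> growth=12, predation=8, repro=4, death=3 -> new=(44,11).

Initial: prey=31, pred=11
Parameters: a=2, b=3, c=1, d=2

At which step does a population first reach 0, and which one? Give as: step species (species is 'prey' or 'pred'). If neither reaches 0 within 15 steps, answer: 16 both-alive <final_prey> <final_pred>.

Step 1: prey: 31+6-10=27; pred: 11+3-2=12
Step 2: prey: 27+5-9=23; pred: 12+3-2=13
Step 3: prey: 23+4-8=19; pred: 13+2-2=13
Step 4: prey: 19+3-7=15; pred: 13+2-2=13
Step 5: prey: 15+3-5=13; pred: 13+1-2=12
Step 6: prey: 13+2-4=11; pred: 12+1-2=11
Step 7: prey: 11+2-3=10; pred: 11+1-2=10
Step 8: prey: 10+2-3=9; pred: 10+1-2=9
Step 9: prey: 9+1-2=8; pred: 9+0-1=8
Step 10: prey: 8+1-1=8; pred: 8+0-1=7
Step 11: prey: 8+1-1=8; pred: 7+0-1=6
Step 12: prey: 8+1-1=8; pred: 6+0-1=5
Step 13: prey: 8+1-1=8; pred: 5+0-1=4
Step 14: prey: 8+1-0=9; pred: 4+0-0=4
Step 15: prey: 9+1-1=9; pred: 4+0-0=4
No extinction within 15 steps

Answer: 16 both-alive 9 4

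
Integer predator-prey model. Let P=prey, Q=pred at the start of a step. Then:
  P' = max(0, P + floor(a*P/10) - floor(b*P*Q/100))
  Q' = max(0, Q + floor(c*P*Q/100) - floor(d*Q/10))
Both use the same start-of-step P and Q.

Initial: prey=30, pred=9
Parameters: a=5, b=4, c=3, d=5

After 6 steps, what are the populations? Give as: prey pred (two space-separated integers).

Answer: 0 13

Derivation:
Step 1: prey: 30+15-10=35; pred: 9+8-4=13
Step 2: prey: 35+17-18=34; pred: 13+13-6=20
Step 3: prey: 34+17-27=24; pred: 20+20-10=30
Step 4: prey: 24+12-28=8; pred: 30+21-15=36
Step 5: prey: 8+4-11=1; pred: 36+8-18=26
Step 6: prey: 1+0-1=0; pred: 26+0-13=13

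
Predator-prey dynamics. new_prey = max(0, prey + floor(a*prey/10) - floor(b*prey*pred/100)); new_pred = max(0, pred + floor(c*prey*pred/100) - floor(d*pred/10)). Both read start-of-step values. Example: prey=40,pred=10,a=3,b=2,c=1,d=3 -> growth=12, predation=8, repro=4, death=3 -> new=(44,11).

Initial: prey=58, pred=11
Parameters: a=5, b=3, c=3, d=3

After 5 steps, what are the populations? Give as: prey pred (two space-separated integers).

Answer: 0 77

Derivation:
Step 1: prey: 58+29-19=68; pred: 11+19-3=27
Step 2: prey: 68+34-55=47; pred: 27+55-8=74
Step 3: prey: 47+23-104=0; pred: 74+104-22=156
Step 4: prey: 0+0-0=0; pred: 156+0-46=110
Step 5: prey: 0+0-0=0; pred: 110+0-33=77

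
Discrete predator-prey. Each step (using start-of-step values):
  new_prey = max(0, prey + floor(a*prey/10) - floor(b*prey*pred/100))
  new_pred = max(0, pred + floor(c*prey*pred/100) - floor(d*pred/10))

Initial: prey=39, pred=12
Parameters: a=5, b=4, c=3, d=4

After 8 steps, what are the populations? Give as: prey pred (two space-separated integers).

Step 1: prey: 39+19-18=40; pred: 12+14-4=22
Step 2: prey: 40+20-35=25; pred: 22+26-8=40
Step 3: prey: 25+12-40=0; pred: 40+30-16=54
Step 4: prey: 0+0-0=0; pred: 54+0-21=33
Step 5: prey: 0+0-0=0; pred: 33+0-13=20
Step 6: prey: 0+0-0=0; pred: 20+0-8=12
Step 7: prey: 0+0-0=0; pred: 12+0-4=8
Step 8: prey: 0+0-0=0; pred: 8+0-3=5

Answer: 0 5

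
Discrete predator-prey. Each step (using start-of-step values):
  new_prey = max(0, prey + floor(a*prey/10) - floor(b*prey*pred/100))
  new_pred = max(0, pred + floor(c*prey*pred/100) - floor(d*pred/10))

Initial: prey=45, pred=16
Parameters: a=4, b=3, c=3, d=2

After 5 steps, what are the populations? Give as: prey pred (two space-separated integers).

Step 1: prey: 45+18-21=42; pred: 16+21-3=34
Step 2: prey: 42+16-42=16; pred: 34+42-6=70
Step 3: prey: 16+6-33=0; pred: 70+33-14=89
Step 4: prey: 0+0-0=0; pred: 89+0-17=72
Step 5: prey: 0+0-0=0; pred: 72+0-14=58

Answer: 0 58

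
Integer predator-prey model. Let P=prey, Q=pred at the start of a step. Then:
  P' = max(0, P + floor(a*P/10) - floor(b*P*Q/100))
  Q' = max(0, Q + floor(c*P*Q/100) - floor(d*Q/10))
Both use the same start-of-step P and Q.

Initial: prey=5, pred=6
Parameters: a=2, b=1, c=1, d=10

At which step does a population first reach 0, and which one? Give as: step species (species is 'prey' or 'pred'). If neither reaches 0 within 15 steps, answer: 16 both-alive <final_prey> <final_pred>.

Step 1: prey: 5+1-0=6; pred: 6+0-6=0
First extinction: pred at step 1

Answer: 1 pred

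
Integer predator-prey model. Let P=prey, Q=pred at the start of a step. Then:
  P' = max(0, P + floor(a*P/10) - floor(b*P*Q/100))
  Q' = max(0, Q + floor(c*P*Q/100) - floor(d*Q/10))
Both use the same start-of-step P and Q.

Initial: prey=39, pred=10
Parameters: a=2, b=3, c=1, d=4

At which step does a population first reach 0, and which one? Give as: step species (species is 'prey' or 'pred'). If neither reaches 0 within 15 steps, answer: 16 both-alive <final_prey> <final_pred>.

Step 1: prey: 39+7-11=35; pred: 10+3-4=9
Step 2: prey: 35+7-9=33; pred: 9+3-3=9
Step 3: prey: 33+6-8=31; pred: 9+2-3=8
Step 4: prey: 31+6-7=30; pred: 8+2-3=7
Step 5: prey: 30+6-6=30; pred: 7+2-2=7
Steps 6-15: state stable at prey=30, pred=7 (no change)
No extinction within 15 steps

Answer: 16 both-alive 30 7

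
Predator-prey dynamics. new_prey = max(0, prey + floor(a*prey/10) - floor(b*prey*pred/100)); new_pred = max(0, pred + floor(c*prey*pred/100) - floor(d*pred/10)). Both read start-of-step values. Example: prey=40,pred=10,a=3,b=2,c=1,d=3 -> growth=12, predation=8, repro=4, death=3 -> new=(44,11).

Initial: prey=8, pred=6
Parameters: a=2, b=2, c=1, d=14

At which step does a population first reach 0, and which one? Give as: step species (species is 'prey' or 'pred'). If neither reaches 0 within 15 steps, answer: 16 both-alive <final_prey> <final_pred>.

Step 1: prey: 8+1-0=9; pred: 6+0-8=0
First extinction: pred at step 1

Answer: 1 pred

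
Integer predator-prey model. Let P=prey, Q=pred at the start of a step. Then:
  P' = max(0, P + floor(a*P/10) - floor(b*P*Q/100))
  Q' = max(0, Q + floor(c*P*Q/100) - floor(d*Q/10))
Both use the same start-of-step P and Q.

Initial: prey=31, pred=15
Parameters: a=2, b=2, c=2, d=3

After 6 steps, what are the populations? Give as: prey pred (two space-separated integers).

Answer: 5 22

Derivation:
Step 1: prey: 31+6-9=28; pred: 15+9-4=20
Step 2: prey: 28+5-11=22; pred: 20+11-6=25
Step 3: prey: 22+4-11=15; pred: 25+11-7=29
Step 4: prey: 15+3-8=10; pred: 29+8-8=29
Step 5: prey: 10+2-5=7; pred: 29+5-8=26
Step 6: prey: 7+1-3=5; pred: 26+3-7=22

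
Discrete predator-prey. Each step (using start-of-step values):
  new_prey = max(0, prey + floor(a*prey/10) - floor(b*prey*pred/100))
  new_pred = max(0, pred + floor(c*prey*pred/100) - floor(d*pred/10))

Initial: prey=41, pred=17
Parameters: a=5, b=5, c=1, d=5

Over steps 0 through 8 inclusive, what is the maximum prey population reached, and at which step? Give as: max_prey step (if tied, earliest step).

Step 1: prey: 41+20-34=27; pred: 17+6-8=15
Step 2: prey: 27+13-20=20; pred: 15+4-7=12
Step 3: prey: 20+10-12=18; pred: 12+2-6=8
Step 4: prey: 18+9-7=20; pred: 8+1-4=5
Step 5: prey: 20+10-5=25; pred: 5+1-2=4
Step 6: prey: 25+12-5=32; pred: 4+1-2=3
Step 7: prey: 32+16-4=44; pred: 3+0-1=2
Step 8: prey: 44+22-4=62; pred: 2+0-1=1
Max prey = 62 at step 8

Answer: 62 8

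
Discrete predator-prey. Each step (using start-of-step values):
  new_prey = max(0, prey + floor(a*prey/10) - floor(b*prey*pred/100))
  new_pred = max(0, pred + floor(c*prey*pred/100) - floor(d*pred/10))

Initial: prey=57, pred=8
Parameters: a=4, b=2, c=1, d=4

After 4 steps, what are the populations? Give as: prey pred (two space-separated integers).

Step 1: prey: 57+22-9=70; pred: 8+4-3=9
Step 2: prey: 70+28-12=86; pred: 9+6-3=12
Step 3: prey: 86+34-20=100; pred: 12+10-4=18
Step 4: prey: 100+40-36=104; pred: 18+18-7=29

Answer: 104 29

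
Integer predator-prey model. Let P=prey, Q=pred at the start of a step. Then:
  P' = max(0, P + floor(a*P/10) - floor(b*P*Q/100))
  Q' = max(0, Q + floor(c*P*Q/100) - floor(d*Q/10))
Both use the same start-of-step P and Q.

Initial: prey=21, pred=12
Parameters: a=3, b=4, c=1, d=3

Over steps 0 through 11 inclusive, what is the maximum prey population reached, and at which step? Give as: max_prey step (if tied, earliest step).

Answer: 34 11

Derivation:
Step 1: prey: 21+6-10=17; pred: 12+2-3=11
Step 2: prey: 17+5-7=15; pred: 11+1-3=9
Step 3: prey: 15+4-5=14; pred: 9+1-2=8
Step 4: prey: 14+4-4=14; pred: 8+1-2=7
Step 5: prey: 14+4-3=15; pred: 7+0-2=5
Step 6: prey: 15+4-3=16; pred: 5+0-1=4
Step 7: prey: 16+4-2=18; pred: 4+0-1=3
Step 8: prey: 18+5-2=21; pred: 3+0-0=3
Step 9: prey: 21+6-2=25; pred: 3+0-0=3
Step 10: prey: 25+7-3=29; pred: 3+0-0=3
Step 11: prey: 29+8-3=34; pred: 3+0-0=3
Max prey = 34 at step 11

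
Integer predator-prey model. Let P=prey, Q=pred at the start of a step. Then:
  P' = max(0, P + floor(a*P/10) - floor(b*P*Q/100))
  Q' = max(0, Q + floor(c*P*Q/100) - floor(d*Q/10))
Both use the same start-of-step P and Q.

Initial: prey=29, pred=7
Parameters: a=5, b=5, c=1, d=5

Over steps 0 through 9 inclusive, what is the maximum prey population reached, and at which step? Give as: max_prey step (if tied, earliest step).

Answer: 164 8

Derivation:
Step 1: prey: 29+14-10=33; pred: 7+2-3=6
Step 2: prey: 33+16-9=40; pred: 6+1-3=4
Step 3: prey: 40+20-8=52; pred: 4+1-2=3
Step 4: prey: 52+26-7=71; pred: 3+1-1=3
Step 5: prey: 71+35-10=96; pred: 3+2-1=4
Step 6: prey: 96+48-19=125; pred: 4+3-2=5
Step 7: prey: 125+62-31=156; pred: 5+6-2=9
Step 8: prey: 156+78-70=164; pred: 9+14-4=19
Step 9: prey: 164+82-155=91; pred: 19+31-9=41
Max prey = 164 at step 8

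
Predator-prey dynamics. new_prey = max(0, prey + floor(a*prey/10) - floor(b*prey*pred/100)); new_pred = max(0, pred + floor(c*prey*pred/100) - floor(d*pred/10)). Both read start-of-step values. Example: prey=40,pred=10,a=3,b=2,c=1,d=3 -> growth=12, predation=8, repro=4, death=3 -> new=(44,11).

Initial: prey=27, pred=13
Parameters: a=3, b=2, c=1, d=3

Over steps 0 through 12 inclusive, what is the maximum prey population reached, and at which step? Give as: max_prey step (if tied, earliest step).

Answer: 33 5

Derivation:
Step 1: prey: 27+8-7=28; pred: 13+3-3=13
Step 2: prey: 28+8-7=29; pred: 13+3-3=13
Step 3: prey: 29+8-7=30; pred: 13+3-3=13
Step 4: prey: 30+9-7=32; pred: 13+3-3=13
Step 5: prey: 32+9-8=33; pred: 13+4-3=14
Step 6: prey: 33+9-9=33; pred: 14+4-4=14
Step 7: prey: 33+9-9=33; pred: 14+4-4=14
Step 8: prey: 33+9-9=33; pred: 14+4-4=14
Step 9: prey: 33+9-9=33; pred: 14+4-4=14
Step 10: prey: 33+9-9=33; pred: 14+4-4=14
Step 11: prey: 33+9-9=33; pred: 14+4-4=14
Step 12: prey: 33+9-9=33; pred: 14+4-4=14
Max prey = 33 at step 5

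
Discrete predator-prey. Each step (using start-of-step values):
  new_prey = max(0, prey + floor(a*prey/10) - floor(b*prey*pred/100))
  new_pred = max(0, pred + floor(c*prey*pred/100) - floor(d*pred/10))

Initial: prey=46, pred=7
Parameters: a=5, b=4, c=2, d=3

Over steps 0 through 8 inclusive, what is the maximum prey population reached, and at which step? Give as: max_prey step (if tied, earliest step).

Step 1: prey: 46+23-12=57; pred: 7+6-2=11
Step 2: prey: 57+28-25=60; pred: 11+12-3=20
Step 3: prey: 60+30-48=42; pred: 20+24-6=38
Step 4: prey: 42+21-63=0; pred: 38+31-11=58
Step 5: prey: 0+0-0=0; pred: 58+0-17=41
Step 6: prey: 0+0-0=0; pred: 41+0-12=29
Step 7: prey: 0+0-0=0; pred: 29+0-8=21
Step 8: prey: 0+0-0=0; pred: 21+0-6=15
Max prey = 60 at step 2

Answer: 60 2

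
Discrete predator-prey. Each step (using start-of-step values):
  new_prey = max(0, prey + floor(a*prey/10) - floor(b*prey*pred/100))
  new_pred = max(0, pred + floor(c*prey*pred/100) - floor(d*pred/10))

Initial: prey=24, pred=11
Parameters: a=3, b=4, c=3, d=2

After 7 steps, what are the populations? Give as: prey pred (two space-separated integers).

Step 1: prey: 24+7-10=21; pred: 11+7-2=16
Step 2: prey: 21+6-13=14; pred: 16+10-3=23
Step 3: prey: 14+4-12=6; pred: 23+9-4=28
Step 4: prey: 6+1-6=1; pred: 28+5-5=28
Step 5: prey: 1+0-1=0; pred: 28+0-5=23
Step 6: prey: 0+0-0=0; pred: 23+0-4=19
Step 7: prey: 0+0-0=0; pred: 19+0-3=16

Answer: 0 16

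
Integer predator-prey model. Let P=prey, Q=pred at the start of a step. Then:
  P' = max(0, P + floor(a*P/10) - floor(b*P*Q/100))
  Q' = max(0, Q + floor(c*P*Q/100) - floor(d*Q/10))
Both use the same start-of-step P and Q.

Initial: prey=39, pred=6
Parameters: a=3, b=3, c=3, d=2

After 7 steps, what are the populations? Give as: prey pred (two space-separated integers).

Answer: 0 39

Derivation:
Step 1: prey: 39+11-7=43; pred: 6+7-1=12
Step 2: prey: 43+12-15=40; pred: 12+15-2=25
Step 3: prey: 40+12-30=22; pred: 25+30-5=50
Step 4: prey: 22+6-33=0; pred: 50+33-10=73
Step 5: prey: 0+0-0=0; pred: 73+0-14=59
Step 6: prey: 0+0-0=0; pred: 59+0-11=48
Step 7: prey: 0+0-0=0; pred: 48+0-9=39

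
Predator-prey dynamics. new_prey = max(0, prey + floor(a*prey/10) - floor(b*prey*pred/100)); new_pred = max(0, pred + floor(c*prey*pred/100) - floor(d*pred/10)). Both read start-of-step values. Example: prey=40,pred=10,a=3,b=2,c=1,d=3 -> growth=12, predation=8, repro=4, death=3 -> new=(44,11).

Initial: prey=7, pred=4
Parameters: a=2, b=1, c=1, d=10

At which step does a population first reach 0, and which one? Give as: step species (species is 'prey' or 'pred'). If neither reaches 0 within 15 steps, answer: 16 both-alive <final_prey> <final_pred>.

Answer: 1 pred

Derivation:
Step 1: prey: 7+1-0=8; pred: 4+0-4=0
First extinction: pred at step 1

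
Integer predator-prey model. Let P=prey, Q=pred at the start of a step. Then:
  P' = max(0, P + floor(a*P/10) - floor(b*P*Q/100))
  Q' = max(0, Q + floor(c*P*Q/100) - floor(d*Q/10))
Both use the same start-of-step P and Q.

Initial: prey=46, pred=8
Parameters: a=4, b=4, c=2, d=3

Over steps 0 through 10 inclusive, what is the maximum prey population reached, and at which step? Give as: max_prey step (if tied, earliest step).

Step 1: prey: 46+18-14=50; pred: 8+7-2=13
Step 2: prey: 50+20-26=44; pred: 13+13-3=23
Step 3: prey: 44+17-40=21; pred: 23+20-6=37
Step 4: prey: 21+8-31=0; pred: 37+15-11=41
Step 5: prey: 0+0-0=0; pred: 41+0-12=29
Step 6: prey: 0+0-0=0; pred: 29+0-8=21
Step 7: prey: 0+0-0=0; pred: 21+0-6=15
Step 8: prey: 0+0-0=0; pred: 15+0-4=11
Step 9: prey: 0+0-0=0; pred: 11+0-3=8
Step 10: prey: 0+0-0=0; pred: 8+0-2=6
Max prey = 50 at step 1

Answer: 50 1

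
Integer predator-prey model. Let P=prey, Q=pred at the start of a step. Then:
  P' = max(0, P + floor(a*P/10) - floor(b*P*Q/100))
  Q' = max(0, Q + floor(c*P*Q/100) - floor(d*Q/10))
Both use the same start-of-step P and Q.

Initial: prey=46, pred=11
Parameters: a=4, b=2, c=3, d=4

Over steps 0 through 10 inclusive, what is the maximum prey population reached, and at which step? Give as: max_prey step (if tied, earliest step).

Step 1: prey: 46+18-10=54; pred: 11+15-4=22
Step 2: prey: 54+21-23=52; pred: 22+35-8=49
Step 3: prey: 52+20-50=22; pred: 49+76-19=106
Step 4: prey: 22+8-46=0; pred: 106+69-42=133
Step 5: prey: 0+0-0=0; pred: 133+0-53=80
Step 6: prey: 0+0-0=0; pred: 80+0-32=48
Step 7: prey: 0+0-0=0; pred: 48+0-19=29
Step 8: prey: 0+0-0=0; pred: 29+0-11=18
Step 9: prey: 0+0-0=0; pred: 18+0-7=11
Step 10: prey: 0+0-0=0; pred: 11+0-4=7
Max prey = 54 at step 1

Answer: 54 1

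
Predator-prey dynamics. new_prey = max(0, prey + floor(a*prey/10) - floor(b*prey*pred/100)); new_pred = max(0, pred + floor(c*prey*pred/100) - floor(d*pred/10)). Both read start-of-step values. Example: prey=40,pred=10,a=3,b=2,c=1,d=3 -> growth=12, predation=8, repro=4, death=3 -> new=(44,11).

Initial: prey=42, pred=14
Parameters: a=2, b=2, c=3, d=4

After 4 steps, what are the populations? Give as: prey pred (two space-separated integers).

Answer: 0 53

Derivation:
Step 1: prey: 42+8-11=39; pred: 14+17-5=26
Step 2: prey: 39+7-20=26; pred: 26+30-10=46
Step 3: prey: 26+5-23=8; pred: 46+35-18=63
Step 4: prey: 8+1-10=0; pred: 63+15-25=53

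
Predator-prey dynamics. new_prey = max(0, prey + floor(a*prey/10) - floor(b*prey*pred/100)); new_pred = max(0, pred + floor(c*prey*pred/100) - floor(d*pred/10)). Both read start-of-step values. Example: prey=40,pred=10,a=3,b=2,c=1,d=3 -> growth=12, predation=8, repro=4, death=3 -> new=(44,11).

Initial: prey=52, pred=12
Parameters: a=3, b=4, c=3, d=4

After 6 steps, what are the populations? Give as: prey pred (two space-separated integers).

Answer: 0 11

Derivation:
Step 1: prey: 52+15-24=43; pred: 12+18-4=26
Step 2: prey: 43+12-44=11; pred: 26+33-10=49
Step 3: prey: 11+3-21=0; pred: 49+16-19=46
Step 4: prey: 0+0-0=0; pred: 46+0-18=28
Step 5: prey: 0+0-0=0; pred: 28+0-11=17
Step 6: prey: 0+0-0=0; pred: 17+0-6=11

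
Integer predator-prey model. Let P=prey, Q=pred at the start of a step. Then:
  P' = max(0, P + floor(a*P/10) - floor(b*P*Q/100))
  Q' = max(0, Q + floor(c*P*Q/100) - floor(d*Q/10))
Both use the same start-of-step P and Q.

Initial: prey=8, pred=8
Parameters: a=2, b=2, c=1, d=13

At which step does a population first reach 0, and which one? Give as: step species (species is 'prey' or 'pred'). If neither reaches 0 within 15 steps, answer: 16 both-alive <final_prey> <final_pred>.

Answer: 1 pred

Derivation:
Step 1: prey: 8+1-1=8; pred: 8+0-10=0
First extinction: pred at step 1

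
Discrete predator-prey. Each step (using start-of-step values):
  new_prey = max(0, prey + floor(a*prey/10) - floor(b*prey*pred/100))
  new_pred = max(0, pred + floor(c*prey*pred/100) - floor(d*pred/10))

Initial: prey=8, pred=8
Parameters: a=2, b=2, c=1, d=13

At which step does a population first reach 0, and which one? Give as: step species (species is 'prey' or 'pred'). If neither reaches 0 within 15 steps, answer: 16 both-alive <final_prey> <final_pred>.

Answer: 1 pred

Derivation:
Step 1: prey: 8+1-1=8; pred: 8+0-10=0
First extinction: pred at step 1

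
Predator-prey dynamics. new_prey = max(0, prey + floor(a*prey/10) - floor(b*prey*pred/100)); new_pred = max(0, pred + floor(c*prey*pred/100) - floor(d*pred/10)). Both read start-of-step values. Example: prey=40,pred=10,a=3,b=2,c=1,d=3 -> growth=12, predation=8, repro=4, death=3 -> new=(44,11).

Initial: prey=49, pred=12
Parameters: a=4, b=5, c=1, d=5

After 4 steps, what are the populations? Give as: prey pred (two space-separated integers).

Answer: 30 6

Derivation:
Step 1: prey: 49+19-29=39; pred: 12+5-6=11
Step 2: prey: 39+15-21=33; pred: 11+4-5=10
Step 3: prey: 33+13-16=30; pred: 10+3-5=8
Step 4: prey: 30+12-12=30; pred: 8+2-4=6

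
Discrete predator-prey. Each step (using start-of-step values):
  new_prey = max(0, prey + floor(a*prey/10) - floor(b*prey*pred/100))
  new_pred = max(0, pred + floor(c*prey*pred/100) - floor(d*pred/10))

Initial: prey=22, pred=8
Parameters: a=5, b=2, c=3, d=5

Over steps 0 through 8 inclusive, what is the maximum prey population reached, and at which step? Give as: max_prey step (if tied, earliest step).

Answer: 53 4

Derivation:
Step 1: prey: 22+11-3=30; pred: 8+5-4=9
Step 2: prey: 30+15-5=40; pred: 9+8-4=13
Step 3: prey: 40+20-10=50; pred: 13+15-6=22
Step 4: prey: 50+25-22=53; pred: 22+33-11=44
Step 5: prey: 53+26-46=33; pred: 44+69-22=91
Step 6: prey: 33+16-60=0; pred: 91+90-45=136
Step 7: prey: 0+0-0=0; pred: 136+0-68=68
Step 8: prey: 0+0-0=0; pred: 68+0-34=34
Max prey = 53 at step 4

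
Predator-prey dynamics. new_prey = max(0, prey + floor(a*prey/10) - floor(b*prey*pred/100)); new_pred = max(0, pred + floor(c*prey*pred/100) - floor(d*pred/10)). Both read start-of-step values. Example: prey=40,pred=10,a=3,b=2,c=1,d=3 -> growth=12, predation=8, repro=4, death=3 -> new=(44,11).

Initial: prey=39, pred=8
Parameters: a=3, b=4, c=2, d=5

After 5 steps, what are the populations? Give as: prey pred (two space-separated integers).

Answer: 16 12

Derivation:
Step 1: prey: 39+11-12=38; pred: 8+6-4=10
Step 2: prey: 38+11-15=34; pred: 10+7-5=12
Step 3: prey: 34+10-16=28; pred: 12+8-6=14
Step 4: prey: 28+8-15=21; pred: 14+7-7=14
Step 5: prey: 21+6-11=16; pred: 14+5-7=12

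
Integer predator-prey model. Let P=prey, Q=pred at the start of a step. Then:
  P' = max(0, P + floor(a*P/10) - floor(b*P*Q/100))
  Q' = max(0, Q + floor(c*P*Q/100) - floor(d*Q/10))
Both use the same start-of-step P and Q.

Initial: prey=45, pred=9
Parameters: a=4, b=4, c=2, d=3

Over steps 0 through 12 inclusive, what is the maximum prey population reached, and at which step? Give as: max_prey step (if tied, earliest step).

Step 1: prey: 45+18-16=47; pred: 9+8-2=15
Step 2: prey: 47+18-28=37; pred: 15+14-4=25
Step 3: prey: 37+14-37=14; pred: 25+18-7=36
Step 4: prey: 14+5-20=0; pred: 36+10-10=36
Step 5: prey: 0+0-0=0; pred: 36+0-10=26
Step 6: prey: 0+0-0=0; pred: 26+0-7=19
Step 7: prey: 0+0-0=0; pred: 19+0-5=14
Step 8: prey: 0+0-0=0; pred: 14+0-4=10
Step 9: prey: 0+0-0=0; pred: 10+0-3=7
Step 10: prey: 0+0-0=0; pred: 7+0-2=5
Step 11: prey: 0+0-0=0; pred: 5+0-1=4
Step 12: prey: 0+0-0=0; pred: 4+0-1=3
Max prey = 47 at step 1

Answer: 47 1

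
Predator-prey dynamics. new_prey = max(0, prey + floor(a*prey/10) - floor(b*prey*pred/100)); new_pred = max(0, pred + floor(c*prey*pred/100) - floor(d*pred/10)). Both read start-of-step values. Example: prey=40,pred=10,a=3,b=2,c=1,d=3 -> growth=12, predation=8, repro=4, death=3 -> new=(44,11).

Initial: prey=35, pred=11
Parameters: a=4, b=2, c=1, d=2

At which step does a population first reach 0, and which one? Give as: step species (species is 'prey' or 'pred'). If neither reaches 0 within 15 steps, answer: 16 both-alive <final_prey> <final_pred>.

Answer: 16 both-alive 1 13

Derivation:
Step 1: prey: 35+14-7=42; pred: 11+3-2=12
Step 2: prey: 42+16-10=48; pred: 12+5-2=15
Step 3: prey: 48+19-14=53; pred: 15+7-3=19
Step 4: prey: 53+21-20=54; pred: 19+10-3=26
Step 5: prey: 54+21-28=47; pred: 26+14-5=35
Step 6: prey: 47+18-32=33; pred: 35+16-7=44
Step 7: prey: 33+13-29=17; pred: 44+14-8=50
Step 8: prey: 17+6-17=6; pred: 50+8-10=48
Step 9: prey: 6+2-5=3; pred: 48+2-9=41
Step 10: prey: 3+1-2=2; pred: 41+1-8=34
Step 11: prey: 2+0-1=1; pred: 34+0-6=28
Step 12: prey: 1+0-0=1; pred: 28+0-5=23
Step 13: prey: 1+0-0=1; pred: 23+0-4=19
Step 14: prey: 1+0-0=1; pred: 19+0-3=16
Step 15: prey: 1+0-0=1; pred: 16+0-3=13
No extinction within 15 steps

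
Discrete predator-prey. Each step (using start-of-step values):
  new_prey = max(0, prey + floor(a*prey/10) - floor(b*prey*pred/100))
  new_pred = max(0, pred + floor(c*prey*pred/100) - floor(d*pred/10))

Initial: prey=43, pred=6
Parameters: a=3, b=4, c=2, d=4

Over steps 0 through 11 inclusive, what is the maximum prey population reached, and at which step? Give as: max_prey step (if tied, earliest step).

Step 1: prey: 43+12-10=45; pred: 6+5-2=9
Step 2: prey: 45+13-16=42; pred: 9+8-3=14
Step 3: prey: 42+12-23=31; pred: 14+11-5=20
Step 4: prey: 31+9-24=16; pred: 20+12-8=24
Step 5: prey: 16+4-15=5; pred: 24+7-9=22
Step 6: prey: 5+1-4=2; pred: 22+2-8=16
Step 7: prey: 2+0-1=1; pred: 16+0-6=10
Step 8: prey: 1+0-0=1; pred: 10+0-4=6
Step 9: prey: 1+0-0=1; pred: 6+0-2=4
Step 10: prey: 1+0-0=1; pred: 4+0-1=3
Step 11: prey: 1+0-0=1; pred: 3+0-1=2
Max prey = 45 at step 1

Answer: 45 1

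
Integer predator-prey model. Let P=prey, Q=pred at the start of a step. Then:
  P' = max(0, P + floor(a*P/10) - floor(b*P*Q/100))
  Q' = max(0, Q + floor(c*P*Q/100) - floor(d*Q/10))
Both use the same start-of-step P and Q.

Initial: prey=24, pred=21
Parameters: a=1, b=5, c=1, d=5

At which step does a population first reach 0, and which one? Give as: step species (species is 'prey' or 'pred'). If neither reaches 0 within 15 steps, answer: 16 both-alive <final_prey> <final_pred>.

Answer: 16 both-alive 1 1

Derivation:
Step 1: prey: 24+2-25=1; pred: 21+5-10=16
Step 2: prey: 1+0-0=1; pred: 16+0-8=8
Step 3: prey: 1+0-0=1; pred: 8+0-4=4
Step 4: prey: 1+0-0=1; pred: 4+0-2=2
Step 5: prey: 1+0-0=1; pred: 2+0-1=1
Step 6: prey: 1+0-0=1; pred: 1+0-0=1
Steps 7-15: state stable at prey=1, pred=1 (no change)
No extinction within 15 steps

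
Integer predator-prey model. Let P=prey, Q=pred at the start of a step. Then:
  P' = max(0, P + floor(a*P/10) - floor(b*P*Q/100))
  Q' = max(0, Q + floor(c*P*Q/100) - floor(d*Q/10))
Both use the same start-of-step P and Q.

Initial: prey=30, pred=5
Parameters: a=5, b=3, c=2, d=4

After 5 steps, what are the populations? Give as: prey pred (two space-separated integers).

Step 1: prey: 30+15-4=41; pred: 5+3-2=6
Step 2: prey: 41+20-7=54; pred: 6+4-2=8
Step 3: prey: 54+27-12=69; pred: 8+8-3=13
Step 4: prey: 69+34-26=77; pred: 13+17-5=25
Step 5: prey: 77+38-57=58; pred: 25+38-10=53

Answer: 58 53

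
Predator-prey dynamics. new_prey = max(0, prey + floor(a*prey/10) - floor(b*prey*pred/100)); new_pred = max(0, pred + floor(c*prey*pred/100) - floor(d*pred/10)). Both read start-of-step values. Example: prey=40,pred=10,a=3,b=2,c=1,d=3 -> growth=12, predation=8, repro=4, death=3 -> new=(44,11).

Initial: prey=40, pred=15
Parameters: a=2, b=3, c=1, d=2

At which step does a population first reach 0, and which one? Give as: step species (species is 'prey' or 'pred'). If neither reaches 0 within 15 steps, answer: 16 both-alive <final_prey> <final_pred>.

Step 1: prey: 40+8-18=30; pred: 15+6-3=18
Step 2: prey: 30+6-16=20; pred: 18+5-3=20
Step 3: prey: 20+4-12=12; pred: 20+4-4=20
Step 4: prey: 12+2-7=7; pred: 20+2-4=18
Step 5: prey: 7+1-3=5; pred: 18+1-3=16
Step 6: prey: 5+1-2=4; pred: 16+0-3=13
Step 7: prey: 4+0-1=3; pred: 13+0-2=11
Step 8: prey: 3+0-0=3; pred: 11+0-2=9
Step 9: prey: 3+0-0=3; pred: 9+0-1=8
Step 10: prey: 3+0-0=3; pred: 8+0-1=7
Step 11: prey: 3+0-0=3; pred: 7+0-1=6
Step 12: prey: 3+0-0=3; pred: 6+0-1=5
Step 13: prey: 3+0-0=3; pred: 5+0-1=4
Step 14: prey: 3+0-0=3; pred: 4+0-0=4
Steps 15-15: state stable at prey=3, pred=4 (no change)
No extinction within 15 steps

Answer: 16 both-alive 3 4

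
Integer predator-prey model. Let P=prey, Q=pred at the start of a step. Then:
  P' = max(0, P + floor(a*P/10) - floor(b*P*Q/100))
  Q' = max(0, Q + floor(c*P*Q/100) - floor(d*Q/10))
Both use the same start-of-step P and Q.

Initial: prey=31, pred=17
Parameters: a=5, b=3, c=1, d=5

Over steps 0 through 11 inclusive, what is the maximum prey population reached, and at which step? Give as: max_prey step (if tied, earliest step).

Step 1: prey: 31+15-15=31; pred: 17+5-8=14
Step 2: prey: 31+15-13=33; pred: 14+4-7=11
Step 3: prey: 33+16-10=39; pred: 11+3-5=9
Step 4: prey: 39+19-10=48; pred: 9+3-4=8
Step 5: prey: 48+24-11=61; pred: 8+3-4=7
Step 6: prey: 61+30-12=79; pred: 7+4-3=8
Step 7: prey: 79+39-18=100; pred: 8+6-4=10
Step 8: prey: 100+50-30=120; pred: 10+10-5=15
Step 9: prey: 120+60-54=126; pred: 15+18-7=26
Step 10: prey: 126+63-98=91; pred: 26+32-13=45
Step 11: prey: 91+45-122=14; pred: 45+40-22=63
Max prey = 126 at step 9

Answer: 126 9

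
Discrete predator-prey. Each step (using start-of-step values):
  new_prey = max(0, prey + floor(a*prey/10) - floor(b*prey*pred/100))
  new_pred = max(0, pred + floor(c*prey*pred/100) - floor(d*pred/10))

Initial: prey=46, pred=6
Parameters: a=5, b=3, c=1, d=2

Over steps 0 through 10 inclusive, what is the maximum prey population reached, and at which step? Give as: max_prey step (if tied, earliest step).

Answer: 100 4

Derivation:
Step 1: prey: 46+23-8=61; pred: 6+2-1=7
Step 2: prey: 61+30-12=79; pred: 7+4-1=10
Step 3: prey: 79+39-23=95; pred: 10+7-2=15
Step 4: prey: 95+47-42=100; pred: 15+14-3=26
Step 5: prey: 100+50-78=72; pred: 26+26-5=47
Step 6: prey: 72+36-101=7; pred: 47+33-9=71
Step 7: prey: 7+3-14=0; pred: 71+4-14=61
Step 8: prey: 0+0-0=0; pred: 61+0-12=49
Step 9: prey: 0+0-0=0; pred: 49+0-9=40
Step 10: prey: 0+0-0=0; pred: 40+0-8=32
Max prey = 100 at step 4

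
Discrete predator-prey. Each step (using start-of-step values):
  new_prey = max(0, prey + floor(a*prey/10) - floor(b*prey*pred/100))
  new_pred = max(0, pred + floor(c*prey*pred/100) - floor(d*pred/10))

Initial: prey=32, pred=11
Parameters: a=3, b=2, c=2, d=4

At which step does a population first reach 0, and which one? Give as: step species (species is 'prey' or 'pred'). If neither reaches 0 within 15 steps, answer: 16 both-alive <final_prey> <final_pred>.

Step 1: prey: 32+9-7=34; pred: 11+7-4=14
Step 2: prey: 34+10-9=35; pred: 14+9-5=18
Step 3: prey: 35+10-12=33; pred: 18+12-7=23
Step 4: prey: 33+9-15=27; pred: 23+15-9=29
Step 5: prey: 27+8-15=20; pred: 29+15-11=33
Step 6: prey: 20+6-13=13; pred: 33+13-13=33
Step 7: prey: 13+3-8=8; pred: 33+8-13=28
Step 8: prey: 8+2-4=6; pred: 28+4-11=21
Step 9: prey: 6+1-2=5; pred: 21+2-8=15
Step 10: prey: 5+1-1=5; pred: 15+1-6=10
Step 11: prey: 5+1-1=5; pred: 10+1-4=7
Step 12: prey: 5+1-0=6; pred: 7+0-2=5
Step 13: prey: 6+1-0=7; pred: 5+0-2=3
Step 14: prey: 7+2-0=9; pred: 3+0-1=2
Step 15: prey: 9+2-0=11; pred: 2+0-0=2
No extinction within 15 steps

Answer: 16 both-alive 11 2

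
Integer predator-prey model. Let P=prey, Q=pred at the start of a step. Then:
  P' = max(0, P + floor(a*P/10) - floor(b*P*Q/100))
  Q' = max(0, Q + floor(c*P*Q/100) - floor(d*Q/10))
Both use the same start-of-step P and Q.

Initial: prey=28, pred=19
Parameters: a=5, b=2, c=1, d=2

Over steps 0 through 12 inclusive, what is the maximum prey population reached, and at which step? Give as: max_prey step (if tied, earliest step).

Answer: 36 3

Derivation:
Step 1: prey: 28+14-10=32; pred: 19+5-3=21
Step 2: prey: 32+16-13=35; pred: 21+6-4=23
Step 3: prey: 35+17-16=36; pred: 23+8-4=27
Step 4: prey: 36+18-19=35; pred: 27+9-5=31
Step 5: prey: 35+17-21=31; pred: 31+10-6=35
Step 6: prey: 31+15-21=25; pred: 35+10-7=38
Step 7: prey: 25+12-19=18; pred: 38+9-7=40
Step 8: prey: 18+9-14=13; pred: 40+7-8=39
Step 9: prey: 13+6-10=9; pred: 39+5-7=37
Step 10: prey: 9+4-6=7; pred: 37+3-7=33
Step 11: prey: 7+3-4=6; pred: 33+2-6=29
Step 12: prey: 6+3-3=6; pred: 29+1-5=25
Max prey = 36 at step 3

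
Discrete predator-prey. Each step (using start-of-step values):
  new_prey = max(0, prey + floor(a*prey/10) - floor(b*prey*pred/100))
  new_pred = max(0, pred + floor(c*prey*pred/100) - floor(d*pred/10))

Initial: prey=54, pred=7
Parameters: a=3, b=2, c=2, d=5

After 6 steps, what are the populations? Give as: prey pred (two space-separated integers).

Step 1: prey: 54+16-7=63; pred: 7+7-3=11
Step 2: prey: 63+18-13=68; pred: 11+13-5=19
Step 3: prey: 68+20-25=63; pred: 19+25-9=35
Step 4: prey: 63+18-44=37; pred: 35+44-17=62
Step 5: prey: 37+11-45=3; pred: 62+45-31=76
Step 6: prey: 3+0-4=0; pred: 76+4-38=42

Answer: 0 42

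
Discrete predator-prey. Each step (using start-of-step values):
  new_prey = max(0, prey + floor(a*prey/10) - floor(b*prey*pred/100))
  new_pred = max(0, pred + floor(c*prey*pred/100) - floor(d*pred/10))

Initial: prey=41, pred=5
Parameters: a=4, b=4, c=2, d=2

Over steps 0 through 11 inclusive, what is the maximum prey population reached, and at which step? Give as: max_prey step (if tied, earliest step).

Answer: 53 2

Derivation:
Step 1: prey: 41+16-8=49; pred: 5+4-1=8
Step 2: prey: 49+19-15=53; pred: 8+7-1=14
Step 3: prey: 53+21-29=45; pred: 14+14-2=26
Step 4: prey: 45+18-46=17; pred: 26+23-5=44
Step 5: prey: 17+6-29=0; pred: 44+14-8=50
Step 6: prey: 0+0-0=0; pred: 50+0-10=40
Step 7: prey: 0+0-0=0; pred: 40+0-8=32
Step 8: prey: 0+0-0=0; pred: 32+0-6=26
Step 9: prey: 0+0-0=0; pred: 26+0-5=21
Step 10: prey: 0+0-0=0; pred: 21+0-4=17
Step 11: prey: 0+0-0=0; pred: 17+0-3=14
Max prey = 53 at step 2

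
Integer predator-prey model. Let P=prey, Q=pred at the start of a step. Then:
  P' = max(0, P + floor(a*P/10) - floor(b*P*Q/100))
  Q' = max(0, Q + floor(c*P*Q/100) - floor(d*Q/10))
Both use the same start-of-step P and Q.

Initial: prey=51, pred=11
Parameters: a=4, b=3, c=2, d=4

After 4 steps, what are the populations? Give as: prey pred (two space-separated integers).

Step 1: prey: 51+20-16=55; pred: 11+11-4=18
Step 2: prey: 55+22-29=48; pred: 18+19-7=30
Step 3: prey: 48+19-43=24; pred: 30+28-12=46
Step 4: prey: 24+9-33=0; pred: 46+22-18=50

Answer: 0 50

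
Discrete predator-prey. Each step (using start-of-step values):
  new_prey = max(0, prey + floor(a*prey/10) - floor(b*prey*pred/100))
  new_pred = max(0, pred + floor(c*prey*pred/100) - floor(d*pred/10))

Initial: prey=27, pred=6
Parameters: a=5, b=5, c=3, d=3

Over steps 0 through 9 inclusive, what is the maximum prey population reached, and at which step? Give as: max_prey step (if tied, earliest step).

Answer: 34 2

Derivation:
Step 1: prey: 27+13-8=32; pred: 6+4-1=9
Step 2: prey: 32+16-14=34; pred: 9+8-2=15
Step 3: prey: 34+17-25=26; pred: 15+15-4=26
Step 4: prey: 26+13-33=6; pred: 26+20-7=39
Step 5: prey: 6+3-11=0; pred: 39+7-11=35
Step 6: prey: 0+0-0=0; pred: 35+0-10=25
Step 7: prey: 0+0-0=0; pred: 25+0-7=18
Step 8: prey: 0+0-0=0; pred: 18+0-5=13
Step 9: prey: 0+0-0=0; pred: 13+0-3=10
Max prey = 34 at step 2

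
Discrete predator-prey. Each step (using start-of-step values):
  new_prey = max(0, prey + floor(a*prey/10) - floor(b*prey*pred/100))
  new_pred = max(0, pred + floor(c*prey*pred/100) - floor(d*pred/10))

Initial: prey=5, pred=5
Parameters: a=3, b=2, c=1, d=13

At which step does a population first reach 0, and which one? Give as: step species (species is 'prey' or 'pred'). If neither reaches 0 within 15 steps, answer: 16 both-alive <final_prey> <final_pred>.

Step 1: prey: 5+1-0=6; pred: 5+0-6=0
First extinction: pred at step 1

Answer: 1 pred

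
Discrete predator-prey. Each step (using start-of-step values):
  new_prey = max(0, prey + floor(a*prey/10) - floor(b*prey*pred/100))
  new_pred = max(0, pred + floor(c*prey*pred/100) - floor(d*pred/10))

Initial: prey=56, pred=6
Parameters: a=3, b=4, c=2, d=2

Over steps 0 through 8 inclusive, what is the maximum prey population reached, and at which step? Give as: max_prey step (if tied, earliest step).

Answer: 59 1

Derivation:
Step 1: prey: 56+16-13=59; pred: 6+6-1=11
Step 2: prey: 59+17-25=51; pred: 11+12-2=21
Step 3: prey: 51+15-42=24; pred: 21+21-4=38
Step 4: prey: 24+7-36=0; pred: 38+18-7=49
Step 5: prey: 0+0-0=0; pred: 49+0-9=40
Step 6: prey: 0+0-0=0; pred: 40+0-8=32
Step 7: prey: 0+0-0=0; pred: 32+0-6=26
Step 8: prey: 0+0-0=0; pred: 26+0-5=21
Max prey = 59 at step 1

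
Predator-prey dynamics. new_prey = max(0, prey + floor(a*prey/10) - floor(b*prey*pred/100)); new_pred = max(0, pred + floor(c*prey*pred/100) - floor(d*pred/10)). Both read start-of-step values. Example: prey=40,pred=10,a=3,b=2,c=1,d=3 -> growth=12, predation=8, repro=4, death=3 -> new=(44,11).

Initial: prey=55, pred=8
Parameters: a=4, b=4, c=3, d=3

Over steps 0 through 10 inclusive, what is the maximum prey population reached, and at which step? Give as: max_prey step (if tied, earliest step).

Step 1: prey: 55+22-17=60; pred: 8+13-2=19
Step 2: prey: 60+24-45=39; pred: 19+34-5=48
Step 3: prey: 39+15-74=0; pred: 48+56-14=90
Step 4: prey: 0+0-0=0; pred: 90+0-27=63
Step 5: prey: 0+0-0=0; pred: 63+0-18=45
Step 6: prey: 0+0-0=0; pred: 45+0-13=32
Step 7: prey: 0+0-0=0; pred: 32+0-9=23
Step 8: prey: 0+0-0=0; pred: 23+0-6=17
Step 9: prey: 0+0-0=0; pred: 17+0-5=12
Step 10: prey: 0+0-0=0; pred: 12+0-3=9
Max prey = 60 at step 1

Answer: 60 1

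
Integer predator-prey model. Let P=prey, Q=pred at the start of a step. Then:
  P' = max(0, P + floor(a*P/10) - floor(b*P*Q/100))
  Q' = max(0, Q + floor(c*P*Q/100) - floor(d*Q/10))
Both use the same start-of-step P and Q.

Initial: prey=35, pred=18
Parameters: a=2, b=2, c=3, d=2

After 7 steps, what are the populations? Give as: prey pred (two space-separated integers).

Step 1: prey: 35+7-12=30; pred: 18+18-3=33
Step 2: prey: 30+6-19=17; pred: 33+29-6=56
Step 3: prey: 17+3-19=1; pred: 56+28-11=73
Step 4: prey: 1+0-1=0; pred: 73+2-14=61
Step 5: prey: 0+0-0=0; pred: 61+0-12=49
Step 6: prey: 0+0-0=0; pred: 49+0-9=40
Step 7: prey: 0+0-0=0; pred: 40+0-8=32

Answer: 0 32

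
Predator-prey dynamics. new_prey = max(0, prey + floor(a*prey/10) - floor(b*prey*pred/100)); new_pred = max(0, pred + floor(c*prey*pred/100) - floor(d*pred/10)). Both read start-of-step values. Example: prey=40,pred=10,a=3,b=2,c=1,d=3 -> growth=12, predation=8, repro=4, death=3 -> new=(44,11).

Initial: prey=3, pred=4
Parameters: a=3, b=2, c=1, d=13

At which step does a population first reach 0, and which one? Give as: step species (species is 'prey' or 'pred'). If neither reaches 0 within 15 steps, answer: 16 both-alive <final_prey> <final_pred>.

Answer: 1 pred

Derivation:
Step 1: prey: 3+0-0=3; pred: 4+0-5=0
First extinction: pred at step 1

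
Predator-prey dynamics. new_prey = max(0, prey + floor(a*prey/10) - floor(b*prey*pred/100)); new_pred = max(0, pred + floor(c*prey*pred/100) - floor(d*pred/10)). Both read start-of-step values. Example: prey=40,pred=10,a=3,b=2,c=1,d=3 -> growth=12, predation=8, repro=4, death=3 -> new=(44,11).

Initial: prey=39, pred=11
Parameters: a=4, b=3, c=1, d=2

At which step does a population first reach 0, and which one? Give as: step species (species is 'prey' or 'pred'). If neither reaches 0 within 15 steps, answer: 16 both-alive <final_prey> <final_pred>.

Step 1: prey: 39+15-12=42; pred: 11+4-2=13
Step 2: prey: 42+16-16=42; pred: 13+5-2=16
Step 3: prey: 42+16-20=38; pred: 16+6-3=19
Step 4: prey: 38+15-21=32; pred: 19+7-3=23
Step 5: prey: 32+12-22=22; pred: 23+7-4=26
Step 6: prey: 22+8-17=13; pred: 26+5-5=26
Step 7: prey: 13+5-10=8; pred: 26+3-5=24
Step 8: prey: 8+3-5=6; pred: 24+1-4=21
Step 9: prey: 6+2-3=5; pred: 21+1-4=18
Step 10: prey: 5+2-2=5; pred: 18+0-3=15
Step 11: prey: 5+2-2=5; pred: 15+0-3=12
Step 12: prey: 5+2-1=6; pred: 12+0-2=10
Step 13: prey: 6+2-1=7; pred: 10+0-2=8
Step 14: prey: 7+2-1=8; pred: 8+0-1=7
Step 15: prey: 8+3-1=10; pred: 7+0-1=6
No extinction within 15 steps

Answer: 16 both-alive 10 6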